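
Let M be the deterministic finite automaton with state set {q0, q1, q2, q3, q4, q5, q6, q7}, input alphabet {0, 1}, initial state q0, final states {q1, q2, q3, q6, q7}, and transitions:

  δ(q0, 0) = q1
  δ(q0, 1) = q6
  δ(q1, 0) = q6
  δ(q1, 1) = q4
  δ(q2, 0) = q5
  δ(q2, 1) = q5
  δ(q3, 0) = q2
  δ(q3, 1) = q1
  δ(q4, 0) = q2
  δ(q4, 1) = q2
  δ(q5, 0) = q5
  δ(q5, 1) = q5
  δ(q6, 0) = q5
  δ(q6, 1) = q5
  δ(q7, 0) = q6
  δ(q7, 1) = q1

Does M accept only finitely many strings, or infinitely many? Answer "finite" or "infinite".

finite

The useful states (reachable from q0 and able to reach an accepting state) are {q0, q1, q2, q4, q6}.
Restricted to these states the transition graph has no cycle, so every accepting path has bounded length and L is finite.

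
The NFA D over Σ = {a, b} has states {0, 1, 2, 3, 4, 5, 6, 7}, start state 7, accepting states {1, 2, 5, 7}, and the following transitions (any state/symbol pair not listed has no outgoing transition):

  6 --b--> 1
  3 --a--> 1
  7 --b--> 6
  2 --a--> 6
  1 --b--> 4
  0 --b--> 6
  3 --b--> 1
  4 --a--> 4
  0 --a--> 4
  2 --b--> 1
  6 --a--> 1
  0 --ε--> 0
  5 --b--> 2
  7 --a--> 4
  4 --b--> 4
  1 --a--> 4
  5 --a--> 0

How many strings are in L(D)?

3

The useful subgraph on states {1, 6, 7} is acyclic, so L(D) is finite; the longest accepting path visits 3 useful states, giving maximum string length 2.
Counting accepting paths from 7 by length: 1 of length 0, 2 of length 2. Total 3.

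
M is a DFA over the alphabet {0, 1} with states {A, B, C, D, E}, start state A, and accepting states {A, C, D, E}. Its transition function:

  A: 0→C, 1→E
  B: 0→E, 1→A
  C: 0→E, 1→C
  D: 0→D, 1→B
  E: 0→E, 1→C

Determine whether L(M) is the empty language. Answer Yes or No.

The empty string ε is accepted: the run A ends in the accepting state A.
Since at least one string is accepted, L(M) is not empty.

No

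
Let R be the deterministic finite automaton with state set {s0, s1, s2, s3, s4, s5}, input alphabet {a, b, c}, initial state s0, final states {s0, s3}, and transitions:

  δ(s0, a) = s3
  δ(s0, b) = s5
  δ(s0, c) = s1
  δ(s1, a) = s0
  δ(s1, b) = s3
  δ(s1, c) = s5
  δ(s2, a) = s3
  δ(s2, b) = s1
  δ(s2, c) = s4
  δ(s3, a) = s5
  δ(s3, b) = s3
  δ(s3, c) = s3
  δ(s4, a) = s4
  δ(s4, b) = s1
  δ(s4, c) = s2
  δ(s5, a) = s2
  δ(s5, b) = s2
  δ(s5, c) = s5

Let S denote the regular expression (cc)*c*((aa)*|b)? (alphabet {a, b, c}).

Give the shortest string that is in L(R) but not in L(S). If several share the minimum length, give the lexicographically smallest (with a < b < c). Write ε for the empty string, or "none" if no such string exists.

The string a is accepted by R but not by S.
No shorter string lies in the difference, and a is the lexicographically first length-1 string in L(R) \ L(S).

a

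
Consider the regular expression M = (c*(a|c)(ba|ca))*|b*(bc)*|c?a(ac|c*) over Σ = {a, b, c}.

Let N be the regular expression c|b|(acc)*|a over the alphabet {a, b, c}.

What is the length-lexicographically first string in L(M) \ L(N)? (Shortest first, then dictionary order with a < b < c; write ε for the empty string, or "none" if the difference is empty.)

The string ac is accepted by M but not by N.
No shorter string lies in the difference, and ac is the lexicographically first length-2 string in L(M) \ L(N).

ac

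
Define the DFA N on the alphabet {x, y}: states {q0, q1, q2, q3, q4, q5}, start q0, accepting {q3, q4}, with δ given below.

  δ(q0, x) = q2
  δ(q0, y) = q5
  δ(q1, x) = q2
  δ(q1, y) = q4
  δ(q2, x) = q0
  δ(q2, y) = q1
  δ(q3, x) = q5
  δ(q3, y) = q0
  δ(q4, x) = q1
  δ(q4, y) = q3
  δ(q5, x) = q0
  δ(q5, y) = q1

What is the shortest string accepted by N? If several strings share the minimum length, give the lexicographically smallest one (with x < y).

A breadth-first search from q0 reaches an accepting state first via the path q0 → q2 → q1 → q4 on input xyy.
No string of length < 3 is accepted (BFS exhausts all shorter strings without reaching an accepting state), and xyy is the lexicographically least accepting string of length 3.

xyy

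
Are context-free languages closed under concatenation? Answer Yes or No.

Yes

Take grammars for L₁ and L₂ with disjoint nonterminals and start symbols S₁, S₂; adding a new start symbol with S → S₁S₂ gives a context-free grammar for L₁L₂.
So the context-free languages are closed under concatenation.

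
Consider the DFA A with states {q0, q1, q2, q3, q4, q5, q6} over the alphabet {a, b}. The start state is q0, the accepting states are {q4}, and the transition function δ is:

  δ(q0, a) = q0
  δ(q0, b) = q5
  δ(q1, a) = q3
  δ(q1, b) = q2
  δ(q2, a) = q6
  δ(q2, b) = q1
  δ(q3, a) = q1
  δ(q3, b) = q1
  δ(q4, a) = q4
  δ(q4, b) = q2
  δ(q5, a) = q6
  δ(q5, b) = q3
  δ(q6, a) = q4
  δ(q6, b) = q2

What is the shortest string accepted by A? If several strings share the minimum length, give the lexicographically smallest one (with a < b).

baa

A breadth-first search from q0 reaches an accepting state first via the path q0 → q5 → q6 → q4 on input baa.
No string of length < 3 is accepted (BFS exhausts all shorter strings without reaching an accepting state), and baa is the lexicographically least accepting string of length 3.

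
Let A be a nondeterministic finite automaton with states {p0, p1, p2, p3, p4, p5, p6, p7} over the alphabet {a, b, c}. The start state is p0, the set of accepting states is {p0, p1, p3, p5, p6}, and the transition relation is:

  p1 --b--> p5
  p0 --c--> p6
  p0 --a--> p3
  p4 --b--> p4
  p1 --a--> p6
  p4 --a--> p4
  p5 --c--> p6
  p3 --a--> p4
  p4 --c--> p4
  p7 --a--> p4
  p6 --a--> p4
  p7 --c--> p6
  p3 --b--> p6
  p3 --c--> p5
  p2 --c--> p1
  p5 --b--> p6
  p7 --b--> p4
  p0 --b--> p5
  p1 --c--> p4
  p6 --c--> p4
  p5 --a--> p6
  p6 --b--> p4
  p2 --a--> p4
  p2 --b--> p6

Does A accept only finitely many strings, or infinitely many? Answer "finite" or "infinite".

finite

The useful states (reachable from p0 and able to reach an accepting state) are {p0, p3, p5, p6}.
Restricted to these states the transition graph has no cycle, so every accepting path has bounded length and L is finite.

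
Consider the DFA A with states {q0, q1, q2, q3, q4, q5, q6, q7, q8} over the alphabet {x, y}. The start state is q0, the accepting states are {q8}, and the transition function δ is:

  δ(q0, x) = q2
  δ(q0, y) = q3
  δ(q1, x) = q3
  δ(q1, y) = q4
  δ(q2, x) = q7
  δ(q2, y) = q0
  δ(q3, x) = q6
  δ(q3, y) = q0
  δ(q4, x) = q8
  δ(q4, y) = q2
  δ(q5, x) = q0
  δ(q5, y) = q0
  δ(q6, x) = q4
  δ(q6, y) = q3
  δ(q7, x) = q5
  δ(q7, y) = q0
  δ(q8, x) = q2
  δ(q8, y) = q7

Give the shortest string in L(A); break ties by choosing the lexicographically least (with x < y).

yxxx

A breadth-first search from q0 reaches an accepting state first via the path q0 → q3 → q6 → q4 → q8 on input yxxx.
No string of length < 4 is accepted (BFS exhausts all shorter strings without reaching an accepting state), and yxxx is the lexicographically least accepting string of length 4.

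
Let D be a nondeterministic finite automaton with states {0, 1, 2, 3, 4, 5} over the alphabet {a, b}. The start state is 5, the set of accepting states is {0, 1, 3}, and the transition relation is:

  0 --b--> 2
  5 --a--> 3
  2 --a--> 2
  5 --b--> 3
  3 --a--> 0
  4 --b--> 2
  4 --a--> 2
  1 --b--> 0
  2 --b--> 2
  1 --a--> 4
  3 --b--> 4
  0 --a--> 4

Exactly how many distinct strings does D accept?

The useful subgraph on states {0, 3, 5} is acyclic, so L(D) is finite; the longest accepting path visits 3 useful states, giving maximum string length 2.
Counting accepting paths from 5 by length: 2 of length 1, 2 of length 2. Total 4.

4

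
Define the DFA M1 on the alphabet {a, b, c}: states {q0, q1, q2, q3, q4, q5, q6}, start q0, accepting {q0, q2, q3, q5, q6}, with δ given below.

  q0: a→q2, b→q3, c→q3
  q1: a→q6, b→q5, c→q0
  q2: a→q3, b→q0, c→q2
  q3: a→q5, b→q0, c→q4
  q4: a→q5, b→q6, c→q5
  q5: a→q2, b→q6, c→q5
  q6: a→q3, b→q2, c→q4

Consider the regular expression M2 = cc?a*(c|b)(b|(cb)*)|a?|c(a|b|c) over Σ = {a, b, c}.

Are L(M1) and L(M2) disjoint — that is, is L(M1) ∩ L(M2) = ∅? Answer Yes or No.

The empty string ε is accepted by both M1 and M2.
Hence L(M1) ∩ L(M2) ≠ ∅.

No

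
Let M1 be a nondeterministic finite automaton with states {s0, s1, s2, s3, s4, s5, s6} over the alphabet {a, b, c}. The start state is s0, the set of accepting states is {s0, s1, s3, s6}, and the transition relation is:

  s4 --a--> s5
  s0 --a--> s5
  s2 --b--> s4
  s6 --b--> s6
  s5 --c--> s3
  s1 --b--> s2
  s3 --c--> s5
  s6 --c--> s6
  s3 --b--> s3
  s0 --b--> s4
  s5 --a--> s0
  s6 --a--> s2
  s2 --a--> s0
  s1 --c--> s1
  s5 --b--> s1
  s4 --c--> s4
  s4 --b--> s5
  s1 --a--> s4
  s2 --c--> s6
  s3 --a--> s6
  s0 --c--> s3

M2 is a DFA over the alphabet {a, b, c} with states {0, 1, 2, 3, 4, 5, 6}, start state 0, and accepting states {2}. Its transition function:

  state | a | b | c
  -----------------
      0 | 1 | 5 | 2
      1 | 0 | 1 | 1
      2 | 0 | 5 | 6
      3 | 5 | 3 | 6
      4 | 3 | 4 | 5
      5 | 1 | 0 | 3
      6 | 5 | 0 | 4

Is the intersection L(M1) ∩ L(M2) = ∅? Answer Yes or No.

The string c is accepted by both M1 and M2.
Hence L(M1) ∩ L(M2) ≠ ∅.

No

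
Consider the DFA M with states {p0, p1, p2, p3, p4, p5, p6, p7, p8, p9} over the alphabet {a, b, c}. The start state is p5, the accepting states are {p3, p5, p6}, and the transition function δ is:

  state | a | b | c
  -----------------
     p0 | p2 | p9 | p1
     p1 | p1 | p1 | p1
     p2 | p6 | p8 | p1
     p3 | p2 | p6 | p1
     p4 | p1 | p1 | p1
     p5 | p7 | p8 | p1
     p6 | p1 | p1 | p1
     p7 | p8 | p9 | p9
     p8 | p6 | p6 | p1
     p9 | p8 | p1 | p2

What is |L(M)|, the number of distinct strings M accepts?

The useful subgraph on states {p2, p5, p6, p7, p8, p9} is acyclic, so L(M) is finite; the longest accepting path visits 6 useful states, giving maximum string length 5.
Counting accepting paths from p5 by length: 1 of length 0, 2 of length 2, 2 of length 3, 6 of length 4, 4 of length 5. Total 15.

15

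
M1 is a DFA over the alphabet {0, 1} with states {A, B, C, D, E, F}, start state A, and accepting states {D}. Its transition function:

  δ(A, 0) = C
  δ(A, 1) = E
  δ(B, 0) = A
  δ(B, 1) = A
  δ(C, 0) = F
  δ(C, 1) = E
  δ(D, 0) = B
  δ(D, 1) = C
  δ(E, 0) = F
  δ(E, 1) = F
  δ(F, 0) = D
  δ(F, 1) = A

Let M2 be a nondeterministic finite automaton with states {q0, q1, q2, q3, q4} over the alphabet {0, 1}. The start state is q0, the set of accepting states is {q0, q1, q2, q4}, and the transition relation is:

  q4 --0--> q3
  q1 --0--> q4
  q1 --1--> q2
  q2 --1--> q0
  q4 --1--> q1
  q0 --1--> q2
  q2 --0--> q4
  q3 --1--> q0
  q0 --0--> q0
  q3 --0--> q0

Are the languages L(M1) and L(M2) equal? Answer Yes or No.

No

The string 100 is accepted by M1 but rejected by M2.
So L(M1) ≠ L(M2).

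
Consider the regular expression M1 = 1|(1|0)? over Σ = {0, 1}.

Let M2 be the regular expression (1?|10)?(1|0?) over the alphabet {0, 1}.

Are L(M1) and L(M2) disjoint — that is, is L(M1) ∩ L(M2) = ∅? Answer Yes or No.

The empty string ε is accepted by both M1 and M2.
Hence L(M1) ∩ L(M2) ≠ ∅.

No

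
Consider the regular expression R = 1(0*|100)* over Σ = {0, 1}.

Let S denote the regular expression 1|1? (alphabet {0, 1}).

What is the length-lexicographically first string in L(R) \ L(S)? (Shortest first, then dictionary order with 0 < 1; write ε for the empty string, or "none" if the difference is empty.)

The string 10 is accepted by R but not by S.
No shorter string lies in the difference, and 10 is the lexicographically first length-2 string in L(R) \ L(S).

10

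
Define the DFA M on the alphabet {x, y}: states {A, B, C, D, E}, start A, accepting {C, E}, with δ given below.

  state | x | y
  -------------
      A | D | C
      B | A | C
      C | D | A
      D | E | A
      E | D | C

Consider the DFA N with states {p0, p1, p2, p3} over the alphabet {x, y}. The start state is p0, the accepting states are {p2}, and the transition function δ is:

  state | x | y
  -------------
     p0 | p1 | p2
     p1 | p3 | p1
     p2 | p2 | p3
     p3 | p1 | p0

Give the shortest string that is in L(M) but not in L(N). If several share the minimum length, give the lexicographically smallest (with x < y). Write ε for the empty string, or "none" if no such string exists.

xx

The string xx is accepted by M but not by N.
No shorter string lies in the difference, and xx is the lexicographically first length-2 string in L(M) \ L(N).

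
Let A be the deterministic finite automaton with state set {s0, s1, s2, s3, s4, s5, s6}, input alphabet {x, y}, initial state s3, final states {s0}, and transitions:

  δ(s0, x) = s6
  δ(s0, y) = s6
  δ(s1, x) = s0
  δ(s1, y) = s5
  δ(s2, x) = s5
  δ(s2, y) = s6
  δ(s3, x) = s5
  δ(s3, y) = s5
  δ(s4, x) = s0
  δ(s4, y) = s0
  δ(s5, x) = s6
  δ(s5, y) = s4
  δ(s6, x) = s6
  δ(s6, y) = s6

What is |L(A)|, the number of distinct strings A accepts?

4

The useful subgraph on states {s0, s3, s4, s5} is acyclic, so L(A) is finite; the longest accepting path visits 4 useful states, giving maximum string length 3.
Counting accepting paths from s3 by length: 4 of length 3. Total 4.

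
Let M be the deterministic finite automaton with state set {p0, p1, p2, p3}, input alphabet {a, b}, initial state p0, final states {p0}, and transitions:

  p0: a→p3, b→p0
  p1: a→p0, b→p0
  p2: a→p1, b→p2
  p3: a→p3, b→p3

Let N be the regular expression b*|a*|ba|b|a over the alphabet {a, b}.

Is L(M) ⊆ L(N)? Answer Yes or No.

Converting the expression N to a DFA (subset construction, then merging equivalent states) gives the minimal DFA with states {n0, n1, n2, n3, n4, n5}, start state n0, accepting states {n0, n1, n2, n4, n5} and transitions n0: a→n1, b→n2; n1: a→n1, b→n3; n2: a→n4, b→n5; n3: a→n3, b→n3; n4: a→n3, b→n3; n5: a→n3, b→n5.
Exploring the product automaton M × N from the start pair (p0, n0), following both machines on each input symbol, reaches 6 state pairs: (p0, n0), (p3, n1), (p0, n2), (p3, n3), (p3, n4), (p0, n5).
M accepts in {p0} and N accepts in {n0, n1, n2, n4, n5}. The reachable pairs whose M-component is accepting are (p0, n0), (p0, n2), (p0, n5); in each of them the N-component is accepting too, so the product for L(M) \ L(N) (M-component accepting, N-component rejecting) has no reachable accepting pair and the difference is empty.
Hence every string in L(M) is also in L(N).

Yes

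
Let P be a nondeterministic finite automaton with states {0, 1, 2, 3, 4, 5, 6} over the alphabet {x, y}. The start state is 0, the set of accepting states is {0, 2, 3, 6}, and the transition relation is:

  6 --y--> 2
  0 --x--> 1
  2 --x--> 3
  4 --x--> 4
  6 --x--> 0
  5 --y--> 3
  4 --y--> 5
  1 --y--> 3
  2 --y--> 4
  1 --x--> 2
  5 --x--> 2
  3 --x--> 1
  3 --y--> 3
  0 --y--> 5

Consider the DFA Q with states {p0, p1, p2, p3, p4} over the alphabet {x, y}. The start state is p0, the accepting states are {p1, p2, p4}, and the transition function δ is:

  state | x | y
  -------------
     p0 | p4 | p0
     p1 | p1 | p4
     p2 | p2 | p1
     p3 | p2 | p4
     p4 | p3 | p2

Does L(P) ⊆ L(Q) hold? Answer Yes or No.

The empty string ε is in L(P) but not in L(Q).
So L(P) ⊄ L(Q).

No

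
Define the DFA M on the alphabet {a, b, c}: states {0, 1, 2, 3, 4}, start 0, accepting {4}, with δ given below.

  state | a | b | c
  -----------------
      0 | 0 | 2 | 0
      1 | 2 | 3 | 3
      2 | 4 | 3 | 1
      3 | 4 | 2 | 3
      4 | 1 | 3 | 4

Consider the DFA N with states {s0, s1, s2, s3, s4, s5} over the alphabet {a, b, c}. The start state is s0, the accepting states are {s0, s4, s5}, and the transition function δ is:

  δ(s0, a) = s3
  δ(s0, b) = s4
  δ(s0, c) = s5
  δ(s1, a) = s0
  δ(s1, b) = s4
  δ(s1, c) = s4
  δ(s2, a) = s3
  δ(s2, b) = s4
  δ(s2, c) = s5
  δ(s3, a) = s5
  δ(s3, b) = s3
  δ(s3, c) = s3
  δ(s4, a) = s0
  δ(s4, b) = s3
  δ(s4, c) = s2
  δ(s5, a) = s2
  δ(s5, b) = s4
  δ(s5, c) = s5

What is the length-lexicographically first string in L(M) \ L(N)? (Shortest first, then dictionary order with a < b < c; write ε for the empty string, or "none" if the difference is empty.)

The string bcca is accepted by M but not by N.
No shorter string lies in the difference, and bcca is the lexicographically first length-4 string in L(M) \ L(N).

bcca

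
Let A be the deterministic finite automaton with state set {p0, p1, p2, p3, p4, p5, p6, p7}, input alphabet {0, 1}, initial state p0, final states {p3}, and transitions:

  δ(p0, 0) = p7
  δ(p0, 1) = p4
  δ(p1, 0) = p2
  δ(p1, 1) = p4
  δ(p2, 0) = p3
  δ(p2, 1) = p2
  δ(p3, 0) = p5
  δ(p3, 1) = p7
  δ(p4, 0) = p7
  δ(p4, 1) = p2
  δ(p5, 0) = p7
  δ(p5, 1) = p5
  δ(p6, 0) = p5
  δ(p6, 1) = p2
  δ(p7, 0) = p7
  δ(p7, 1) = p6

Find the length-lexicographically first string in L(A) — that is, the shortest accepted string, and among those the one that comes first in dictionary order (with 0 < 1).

110

A breadth-first search from p0 reaches an accepting state first via the path p0 → p4 → p2 → p3 on input 110.
No string of length < 3 is accepted (BFS exhausts all shorter strings without reaching an accepting state), and 110 is the lexicographically least accepting string of length 3.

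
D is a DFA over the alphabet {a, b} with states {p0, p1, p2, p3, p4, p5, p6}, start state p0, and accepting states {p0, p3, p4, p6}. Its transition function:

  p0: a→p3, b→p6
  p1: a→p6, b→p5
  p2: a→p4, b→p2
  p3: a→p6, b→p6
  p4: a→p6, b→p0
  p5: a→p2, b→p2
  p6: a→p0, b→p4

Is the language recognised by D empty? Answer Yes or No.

No

The empty string ε is accepted: the run p0 ends in the accepting state p0.
Since at least one string is accepted, L(D) is not empty.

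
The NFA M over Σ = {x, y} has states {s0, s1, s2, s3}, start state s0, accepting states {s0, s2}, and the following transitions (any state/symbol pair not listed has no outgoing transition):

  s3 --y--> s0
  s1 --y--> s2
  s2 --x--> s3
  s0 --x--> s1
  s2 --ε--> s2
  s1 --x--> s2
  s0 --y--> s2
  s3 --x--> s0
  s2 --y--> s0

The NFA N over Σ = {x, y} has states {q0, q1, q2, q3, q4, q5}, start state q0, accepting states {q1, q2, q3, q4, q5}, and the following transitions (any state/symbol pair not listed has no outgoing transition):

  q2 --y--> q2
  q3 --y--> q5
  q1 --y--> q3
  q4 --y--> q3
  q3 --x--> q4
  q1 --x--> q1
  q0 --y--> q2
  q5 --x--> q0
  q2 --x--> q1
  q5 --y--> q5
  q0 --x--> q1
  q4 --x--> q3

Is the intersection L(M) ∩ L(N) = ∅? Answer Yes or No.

The string y is accepted by both M and N.
Hence L(M) ∩ L(N) ≠ ∅.

No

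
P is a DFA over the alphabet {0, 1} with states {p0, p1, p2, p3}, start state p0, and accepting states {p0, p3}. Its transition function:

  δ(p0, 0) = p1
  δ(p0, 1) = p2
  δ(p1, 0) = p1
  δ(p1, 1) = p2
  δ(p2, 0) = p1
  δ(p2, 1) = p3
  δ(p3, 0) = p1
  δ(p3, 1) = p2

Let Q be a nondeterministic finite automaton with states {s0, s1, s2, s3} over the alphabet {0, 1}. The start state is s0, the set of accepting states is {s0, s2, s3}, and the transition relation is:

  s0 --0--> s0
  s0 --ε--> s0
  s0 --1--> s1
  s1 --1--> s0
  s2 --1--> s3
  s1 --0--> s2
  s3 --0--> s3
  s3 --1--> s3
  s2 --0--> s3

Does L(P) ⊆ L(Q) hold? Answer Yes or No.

Exploring the product automaton P × Q from the start pair (p0, s0), following both machines on each input symbol, reaches 8 state pairs: (p0, s0), (p1, s0), (p2, s1), (p1, s2), (p3, s0), (p1, s3), (p2, s3), (p3, s3).
P accepts in {p0, p3} and Q accepts in {s0, s2, s3}. The reachable pairs whose P-component is accepting are (p0, s0), (p3, s0), (p3, s3); in each of them the Q-component is accepting too, so the product for L(P) \ L(Q) (P-component accepting, Q-component rejecting) has no reachable accepting pair and the difference is empty.
Hence every string in L(P) is also in L(Q).

Yes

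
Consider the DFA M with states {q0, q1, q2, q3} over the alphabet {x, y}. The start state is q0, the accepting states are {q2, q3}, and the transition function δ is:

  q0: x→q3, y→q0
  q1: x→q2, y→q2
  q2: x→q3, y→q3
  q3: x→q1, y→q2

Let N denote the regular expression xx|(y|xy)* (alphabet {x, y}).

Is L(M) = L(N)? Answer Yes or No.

No

The string x is accepted by M but rejected by N.
So L(M) ≠ L(N).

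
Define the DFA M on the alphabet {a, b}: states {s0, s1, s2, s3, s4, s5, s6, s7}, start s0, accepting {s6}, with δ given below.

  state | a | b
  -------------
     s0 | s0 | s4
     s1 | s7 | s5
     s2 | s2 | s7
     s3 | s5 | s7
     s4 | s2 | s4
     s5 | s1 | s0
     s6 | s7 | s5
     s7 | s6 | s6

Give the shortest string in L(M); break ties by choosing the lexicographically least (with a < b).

A breadth-first search from s0 reaches an accepting state first via the path s0 → s4 → s2 → s7 → s6 on input baba.
No string of length < 4 is accepted (BFS exhausts all shorter strings without reaching an accepting state), and baba is the lexicographically least accepting string of length 4.

baba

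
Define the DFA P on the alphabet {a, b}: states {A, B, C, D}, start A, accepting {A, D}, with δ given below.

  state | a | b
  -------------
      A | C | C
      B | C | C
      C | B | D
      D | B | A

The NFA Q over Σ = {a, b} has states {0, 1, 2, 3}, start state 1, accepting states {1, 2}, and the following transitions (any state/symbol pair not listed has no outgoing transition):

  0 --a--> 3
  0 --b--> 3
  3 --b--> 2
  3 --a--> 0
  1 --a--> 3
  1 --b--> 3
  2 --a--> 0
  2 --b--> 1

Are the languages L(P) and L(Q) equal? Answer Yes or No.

Exploring the product automaton P × Q from the start pair (A, 1), following both machines on each input symbol, reaches 4 state pairs: (A, 1), (C, 3), (B, 0), (D, 2).
P accepts in {A, D} and Q accepts in {1, 2}. In every reachable pair the two components are either both accepting — (A, 1), (D, 2) — or both non-accepting, so no string is accepted by exactly one of the machines: L(P) \ L(Q) and L(Q) \ L(P) are both empty.
Hence every string is accepted by P iff it is accepted by Q, and the two languages coincide.

Yes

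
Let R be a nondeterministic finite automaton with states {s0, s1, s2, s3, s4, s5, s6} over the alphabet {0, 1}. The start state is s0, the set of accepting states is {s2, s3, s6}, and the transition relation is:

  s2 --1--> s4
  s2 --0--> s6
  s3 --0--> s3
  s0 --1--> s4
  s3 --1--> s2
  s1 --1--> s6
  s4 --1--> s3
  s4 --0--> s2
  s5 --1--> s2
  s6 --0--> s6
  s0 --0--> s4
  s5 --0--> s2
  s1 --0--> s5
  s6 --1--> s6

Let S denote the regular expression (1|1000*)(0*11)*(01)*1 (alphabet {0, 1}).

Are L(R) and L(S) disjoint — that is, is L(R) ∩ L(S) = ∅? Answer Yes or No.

No

The string 11 is accepted by both R and S.
Hence L(R) ∩ L(S) ≠ ∅.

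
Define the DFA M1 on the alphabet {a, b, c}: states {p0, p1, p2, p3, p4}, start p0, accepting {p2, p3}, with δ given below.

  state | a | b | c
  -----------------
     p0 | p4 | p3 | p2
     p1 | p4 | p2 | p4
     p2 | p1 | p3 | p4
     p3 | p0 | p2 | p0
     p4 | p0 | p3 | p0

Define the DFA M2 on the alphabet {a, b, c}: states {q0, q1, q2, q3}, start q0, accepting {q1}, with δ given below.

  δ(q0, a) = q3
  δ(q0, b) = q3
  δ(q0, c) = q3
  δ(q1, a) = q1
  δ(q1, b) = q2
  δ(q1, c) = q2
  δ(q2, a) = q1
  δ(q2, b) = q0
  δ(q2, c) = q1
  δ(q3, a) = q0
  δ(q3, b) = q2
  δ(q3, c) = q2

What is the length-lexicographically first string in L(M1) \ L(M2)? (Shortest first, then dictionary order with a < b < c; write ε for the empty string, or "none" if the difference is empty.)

The string b is accepted by M1 but not by M2.
No shorter string lies in the difference, and b is the lexicographically first length-1 string in L(M1) \ L(M2).

b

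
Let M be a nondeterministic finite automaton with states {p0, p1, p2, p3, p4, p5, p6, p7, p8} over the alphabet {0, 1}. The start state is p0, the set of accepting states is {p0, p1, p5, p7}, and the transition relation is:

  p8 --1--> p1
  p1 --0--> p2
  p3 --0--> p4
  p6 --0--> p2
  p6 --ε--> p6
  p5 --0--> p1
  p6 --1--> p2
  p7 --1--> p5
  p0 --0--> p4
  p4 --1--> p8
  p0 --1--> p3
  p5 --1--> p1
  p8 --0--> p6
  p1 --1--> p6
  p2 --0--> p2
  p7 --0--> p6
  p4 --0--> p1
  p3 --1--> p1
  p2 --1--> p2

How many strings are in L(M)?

6

The useful subgraph on states {p0, p1, p3, p4, p8} is acyclic, so L(M) is finite; the longest accepting path visits 5 useful states, giving maximum string length 4.
Counting accepting paths from p0 by length: 1 of length 0, 2 of length 2, 2 of length 3, 1 of length 4. Total 6.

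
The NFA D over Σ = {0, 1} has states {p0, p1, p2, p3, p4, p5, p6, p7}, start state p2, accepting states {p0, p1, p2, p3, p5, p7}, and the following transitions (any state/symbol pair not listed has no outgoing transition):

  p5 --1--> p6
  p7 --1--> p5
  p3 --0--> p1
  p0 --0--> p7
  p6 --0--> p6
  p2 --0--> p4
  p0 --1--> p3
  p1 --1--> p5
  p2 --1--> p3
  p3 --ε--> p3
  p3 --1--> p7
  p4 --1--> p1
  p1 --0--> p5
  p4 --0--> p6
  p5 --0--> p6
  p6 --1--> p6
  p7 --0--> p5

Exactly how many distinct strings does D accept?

The useful subgraph on states {p1, p2, p3, p4, p5, p7} is acyclic, so L(D) is finite; the longest accepting path visits 4 useful states, giving maximum string length 3.
Counting accepting paths from p2 by length: 1 of length 0, 1 of length 1, 3 of length 2, 6 of length 3. Total 11.

11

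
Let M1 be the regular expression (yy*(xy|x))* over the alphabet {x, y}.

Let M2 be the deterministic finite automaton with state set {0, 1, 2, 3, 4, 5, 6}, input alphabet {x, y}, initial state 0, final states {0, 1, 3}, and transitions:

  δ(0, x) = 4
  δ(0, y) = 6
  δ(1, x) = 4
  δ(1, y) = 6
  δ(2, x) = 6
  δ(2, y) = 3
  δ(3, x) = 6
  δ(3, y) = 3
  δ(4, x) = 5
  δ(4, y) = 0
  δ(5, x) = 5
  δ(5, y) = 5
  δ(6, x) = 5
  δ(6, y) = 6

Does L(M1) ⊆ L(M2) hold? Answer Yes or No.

The string yx is in L(M1) but not in L(M2).
So L(M1) ⊄ L(M2).

No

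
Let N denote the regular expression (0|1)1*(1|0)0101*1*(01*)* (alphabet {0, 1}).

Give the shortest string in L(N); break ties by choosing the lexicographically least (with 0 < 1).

By inspection of the expression, no string of length less than 5 matches, and 00010 is the lexicographically first match of length 5.

00010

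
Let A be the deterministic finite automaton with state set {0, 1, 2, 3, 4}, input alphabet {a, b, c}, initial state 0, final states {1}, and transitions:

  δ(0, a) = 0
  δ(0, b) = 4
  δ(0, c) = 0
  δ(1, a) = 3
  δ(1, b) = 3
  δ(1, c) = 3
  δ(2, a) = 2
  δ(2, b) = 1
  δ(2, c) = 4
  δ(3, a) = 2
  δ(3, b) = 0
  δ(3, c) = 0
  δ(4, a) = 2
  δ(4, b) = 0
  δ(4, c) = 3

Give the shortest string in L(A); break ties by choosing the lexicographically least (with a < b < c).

A breadth-first search from 0 reaches an accepting state first via the path 0 → 4 → 2 → 1 on input bab.
No string of length < 3 is accepted (BFS exhausts all shorter strings without reaching an accepting state), and bab is the lexicographically least accepting string of length 3.

bab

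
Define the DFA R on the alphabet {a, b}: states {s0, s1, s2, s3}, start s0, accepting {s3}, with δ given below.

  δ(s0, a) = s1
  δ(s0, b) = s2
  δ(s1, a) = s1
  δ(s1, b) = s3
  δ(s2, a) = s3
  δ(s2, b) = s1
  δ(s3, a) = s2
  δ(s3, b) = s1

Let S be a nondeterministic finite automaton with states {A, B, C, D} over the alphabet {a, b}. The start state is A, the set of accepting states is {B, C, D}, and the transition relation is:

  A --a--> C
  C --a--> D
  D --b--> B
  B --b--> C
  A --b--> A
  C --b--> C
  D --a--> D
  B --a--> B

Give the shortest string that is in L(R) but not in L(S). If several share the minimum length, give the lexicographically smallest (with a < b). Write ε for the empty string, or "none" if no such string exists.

bbb

The string bbb is accepted by R but not by S.
No shorter string lies in the difference, and bbb is the lexicographically first length-3 string in L(R) \ L(S).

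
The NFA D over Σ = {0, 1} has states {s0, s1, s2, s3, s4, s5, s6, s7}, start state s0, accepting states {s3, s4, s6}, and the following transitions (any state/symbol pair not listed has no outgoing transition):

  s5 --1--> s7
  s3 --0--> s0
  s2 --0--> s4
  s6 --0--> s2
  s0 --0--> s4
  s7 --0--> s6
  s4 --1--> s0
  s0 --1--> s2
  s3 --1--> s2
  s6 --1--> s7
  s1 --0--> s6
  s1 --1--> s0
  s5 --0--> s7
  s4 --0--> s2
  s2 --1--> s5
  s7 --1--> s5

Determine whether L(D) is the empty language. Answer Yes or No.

The string 0 is accepted: the run s0 → s4 ends in the accepting state s4.
Since at least one string is accepted, L(D) is not empty.

No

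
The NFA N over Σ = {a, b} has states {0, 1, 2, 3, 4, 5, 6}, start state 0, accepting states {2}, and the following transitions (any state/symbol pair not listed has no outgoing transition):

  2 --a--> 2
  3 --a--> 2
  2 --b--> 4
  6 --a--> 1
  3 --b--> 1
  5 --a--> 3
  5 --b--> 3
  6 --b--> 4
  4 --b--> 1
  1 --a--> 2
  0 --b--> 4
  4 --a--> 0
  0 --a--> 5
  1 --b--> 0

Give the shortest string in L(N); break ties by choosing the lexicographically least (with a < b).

A breadth-first search from 0 reaches an accepting state first via the path 0 → 5 → 3 → 2 on input aaa.
No string of length < 3 is accepted (BFS exhausts all shorter strings without reaching an accepting state), and aaa is the lexicographically least accepting string of length 3.

aaa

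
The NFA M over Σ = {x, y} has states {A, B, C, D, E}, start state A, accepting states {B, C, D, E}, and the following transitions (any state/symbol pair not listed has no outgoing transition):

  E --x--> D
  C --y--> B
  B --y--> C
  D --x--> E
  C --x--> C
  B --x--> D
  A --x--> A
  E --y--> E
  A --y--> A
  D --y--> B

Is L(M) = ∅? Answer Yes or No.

Yes

The states reachable from the start state are {A}.
None of the accepting states {B, C, D, E} is reachable, so no string is accepted and L(M) = ∅.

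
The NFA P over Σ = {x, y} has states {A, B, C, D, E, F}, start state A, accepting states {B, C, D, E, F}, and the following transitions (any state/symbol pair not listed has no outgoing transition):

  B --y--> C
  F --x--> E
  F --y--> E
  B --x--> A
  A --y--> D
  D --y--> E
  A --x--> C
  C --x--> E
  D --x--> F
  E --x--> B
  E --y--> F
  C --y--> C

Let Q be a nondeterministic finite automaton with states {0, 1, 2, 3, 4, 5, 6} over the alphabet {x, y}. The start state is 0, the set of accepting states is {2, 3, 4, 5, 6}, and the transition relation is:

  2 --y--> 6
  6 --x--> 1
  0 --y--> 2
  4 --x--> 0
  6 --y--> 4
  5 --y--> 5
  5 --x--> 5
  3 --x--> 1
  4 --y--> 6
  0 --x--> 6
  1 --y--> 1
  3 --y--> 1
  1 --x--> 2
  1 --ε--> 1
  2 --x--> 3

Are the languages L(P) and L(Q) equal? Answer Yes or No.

No

The string xx is accepted by P but rejected by Q.
So L(P) ≠ L(Q).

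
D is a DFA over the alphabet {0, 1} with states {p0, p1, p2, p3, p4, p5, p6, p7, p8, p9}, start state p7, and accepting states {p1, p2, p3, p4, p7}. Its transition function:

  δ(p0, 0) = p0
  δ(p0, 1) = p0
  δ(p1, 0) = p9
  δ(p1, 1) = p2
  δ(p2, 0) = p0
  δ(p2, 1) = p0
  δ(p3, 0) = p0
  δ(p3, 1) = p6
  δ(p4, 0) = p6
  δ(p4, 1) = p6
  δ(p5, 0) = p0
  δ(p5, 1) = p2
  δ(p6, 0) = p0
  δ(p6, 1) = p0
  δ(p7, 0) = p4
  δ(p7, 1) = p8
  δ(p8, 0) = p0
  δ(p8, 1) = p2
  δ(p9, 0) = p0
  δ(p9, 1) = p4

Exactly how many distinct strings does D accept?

3

The useful subgraph on states {p2, p4, p7, p8} is acyclic, so L(D) is finite; the longest accepting path visits 3 useful states, giving maximum string length 2.
Counting accepting paths from p7 by length: 1 of length 0, 1 of length 1, 1 of length 2. Total 3.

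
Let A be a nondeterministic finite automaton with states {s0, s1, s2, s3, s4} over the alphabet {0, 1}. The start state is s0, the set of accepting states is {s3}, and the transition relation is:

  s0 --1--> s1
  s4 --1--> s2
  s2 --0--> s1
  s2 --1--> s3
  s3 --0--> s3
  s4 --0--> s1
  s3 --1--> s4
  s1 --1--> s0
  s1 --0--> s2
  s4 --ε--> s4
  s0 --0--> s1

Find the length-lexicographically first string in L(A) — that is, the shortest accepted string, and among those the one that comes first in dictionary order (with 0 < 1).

001

A breadth-first search from s0 reaches an accepting state first via the path s0 → s1 → s2 → s3 on input 001.
No string of length < 3 is accepted (BFS exhausts all shorter strings without reaching an accepting state), and 001 is the lexicographically least accepting string of length 3.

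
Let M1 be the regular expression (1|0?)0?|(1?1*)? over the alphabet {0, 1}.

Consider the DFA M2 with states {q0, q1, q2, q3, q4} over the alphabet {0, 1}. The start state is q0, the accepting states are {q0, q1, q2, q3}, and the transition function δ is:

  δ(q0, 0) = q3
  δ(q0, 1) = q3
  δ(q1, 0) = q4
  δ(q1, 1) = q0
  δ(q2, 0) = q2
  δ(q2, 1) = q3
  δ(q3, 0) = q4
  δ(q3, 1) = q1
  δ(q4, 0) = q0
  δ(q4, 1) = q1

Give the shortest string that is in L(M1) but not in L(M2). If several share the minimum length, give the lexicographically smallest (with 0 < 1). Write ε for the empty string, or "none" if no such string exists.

The string 00 is accepted by M1 but not by M2.
No shorter string lies in the difference, and 00 is the lexicographically first length-2 string in L(M1) \ L(M2).

00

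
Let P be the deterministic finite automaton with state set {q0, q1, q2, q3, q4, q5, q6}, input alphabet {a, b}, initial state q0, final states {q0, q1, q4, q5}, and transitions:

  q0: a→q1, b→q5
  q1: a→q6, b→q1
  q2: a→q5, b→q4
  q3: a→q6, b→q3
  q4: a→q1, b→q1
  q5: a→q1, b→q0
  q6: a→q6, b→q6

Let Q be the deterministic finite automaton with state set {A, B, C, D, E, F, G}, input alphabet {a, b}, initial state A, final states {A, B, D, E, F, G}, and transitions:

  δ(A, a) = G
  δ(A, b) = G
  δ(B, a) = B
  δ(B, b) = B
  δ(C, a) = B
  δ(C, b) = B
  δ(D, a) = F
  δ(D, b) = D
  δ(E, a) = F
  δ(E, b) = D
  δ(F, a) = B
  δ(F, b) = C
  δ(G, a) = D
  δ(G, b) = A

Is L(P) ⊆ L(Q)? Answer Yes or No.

Exploring the product automaton P × Q from the start pair (q0, A), following both machines on each input symbol, reaches 11 state pairs: (q0, A), (q1, G), (q5, G), (q6, D), (q1, A), (q1, D), (q6, F), (q6, G), (q6, B), (q6, C), (q6, A).
P accepts in {q0, q1, q4, q5} and Q accepts in {A, B, D, E, F, G}. The reachable pairs whose P-component is accepting are (q0, A), (q1, G), (q5, G), (q1, A), (q1, D); in each of them the Q-component is accepting too, so the product for L(P) \ L(Q) (P-component accepting, Q-component rejecting) has no reachable accepting pair and the difference is empty.
Hence every string in L(P) is also in L(Q).

Yes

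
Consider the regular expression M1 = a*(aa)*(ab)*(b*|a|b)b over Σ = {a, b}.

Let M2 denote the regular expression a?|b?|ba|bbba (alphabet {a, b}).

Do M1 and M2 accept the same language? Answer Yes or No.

No

The string ab is accepted by M1 but rejected by M2.
So L(M1) ≠ L(M2).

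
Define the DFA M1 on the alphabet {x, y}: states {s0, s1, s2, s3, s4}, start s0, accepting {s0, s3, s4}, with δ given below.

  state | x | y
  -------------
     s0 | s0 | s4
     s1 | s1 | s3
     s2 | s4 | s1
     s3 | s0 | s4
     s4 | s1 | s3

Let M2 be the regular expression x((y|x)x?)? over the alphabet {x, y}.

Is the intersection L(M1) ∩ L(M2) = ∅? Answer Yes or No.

The string x is accepted by both M1 and M2.
Hence L(M1) ∩ L(M2) ≠ ∅.

No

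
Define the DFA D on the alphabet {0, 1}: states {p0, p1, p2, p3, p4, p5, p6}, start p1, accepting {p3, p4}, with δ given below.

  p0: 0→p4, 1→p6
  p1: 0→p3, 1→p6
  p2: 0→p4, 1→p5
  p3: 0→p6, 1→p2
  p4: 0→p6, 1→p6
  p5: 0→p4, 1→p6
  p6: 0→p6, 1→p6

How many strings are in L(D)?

3

The useful subgraph on states {p1, p2, p3, p4, p5} is acyclic, so L(D) is finite; the longest accepting path visits 5 useful states, giving maximum string length 4.
Counting accepting paths from p1 by length: 1 of length 1, 1 of length 3, 1 of length 4. Total 3.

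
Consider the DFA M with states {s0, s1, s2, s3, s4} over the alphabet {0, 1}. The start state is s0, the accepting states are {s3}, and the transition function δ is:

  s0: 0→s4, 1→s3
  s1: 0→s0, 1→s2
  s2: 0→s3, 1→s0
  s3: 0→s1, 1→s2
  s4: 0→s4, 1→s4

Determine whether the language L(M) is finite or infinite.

infinite

State s0 is reachable from the start and can reach an accepting state, and it lies on the cycle s0 → s3 → s1 → s0.
Traversing that cycle any number of times yields accepted strings of unbounded length, so the language is infinite.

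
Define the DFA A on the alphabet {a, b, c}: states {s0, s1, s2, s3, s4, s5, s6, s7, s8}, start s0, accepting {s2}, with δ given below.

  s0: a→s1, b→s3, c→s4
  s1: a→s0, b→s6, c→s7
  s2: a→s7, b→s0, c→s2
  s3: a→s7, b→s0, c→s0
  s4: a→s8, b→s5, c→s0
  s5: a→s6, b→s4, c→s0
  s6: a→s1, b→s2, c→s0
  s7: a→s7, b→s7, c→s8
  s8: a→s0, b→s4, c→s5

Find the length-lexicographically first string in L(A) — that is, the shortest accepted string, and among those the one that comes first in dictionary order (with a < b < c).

abb

A breadth-first search from s0 reaches an accepting state first via the path s0 → s1 → s6 → s2 on input abb.
No string of length < 3 is accepted (BFS exhausts all shorter strings without reaching an accepting state), and abb is the lexicographically least accepting string of length 3.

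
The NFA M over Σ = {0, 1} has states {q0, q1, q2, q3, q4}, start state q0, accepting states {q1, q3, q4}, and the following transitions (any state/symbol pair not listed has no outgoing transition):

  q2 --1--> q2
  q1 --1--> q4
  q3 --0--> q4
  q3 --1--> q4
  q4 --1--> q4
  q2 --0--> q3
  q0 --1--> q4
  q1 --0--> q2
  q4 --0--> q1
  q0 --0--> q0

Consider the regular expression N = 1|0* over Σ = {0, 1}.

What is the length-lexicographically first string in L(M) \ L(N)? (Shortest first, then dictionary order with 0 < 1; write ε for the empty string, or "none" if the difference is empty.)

01

The string 01 is accepted by M but not by N.
No shorter string lies in the difference, and 01 is the lexicographically first length-2 string in L(M) \ L(N).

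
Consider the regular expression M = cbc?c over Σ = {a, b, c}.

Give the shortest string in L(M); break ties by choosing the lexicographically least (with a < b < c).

By inspection of the expression, no string of length less than 3 matches, and cbc is the lexicographically first match of length 3.

cbc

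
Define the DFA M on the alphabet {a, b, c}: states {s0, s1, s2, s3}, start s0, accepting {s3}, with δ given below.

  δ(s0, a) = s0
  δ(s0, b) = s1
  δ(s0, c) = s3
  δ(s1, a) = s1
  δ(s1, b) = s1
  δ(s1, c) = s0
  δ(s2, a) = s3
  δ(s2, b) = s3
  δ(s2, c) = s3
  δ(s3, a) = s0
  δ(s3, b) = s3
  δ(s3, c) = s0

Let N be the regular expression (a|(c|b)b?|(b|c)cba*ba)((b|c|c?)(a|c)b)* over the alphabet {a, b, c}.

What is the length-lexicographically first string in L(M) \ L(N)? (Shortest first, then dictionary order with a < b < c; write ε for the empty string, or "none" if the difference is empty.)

The string ac is accepted by M but not by N.
No shorter string lies in the difference, and ac is the lexicographically first length-2 string in L(M) \ L(N).

ac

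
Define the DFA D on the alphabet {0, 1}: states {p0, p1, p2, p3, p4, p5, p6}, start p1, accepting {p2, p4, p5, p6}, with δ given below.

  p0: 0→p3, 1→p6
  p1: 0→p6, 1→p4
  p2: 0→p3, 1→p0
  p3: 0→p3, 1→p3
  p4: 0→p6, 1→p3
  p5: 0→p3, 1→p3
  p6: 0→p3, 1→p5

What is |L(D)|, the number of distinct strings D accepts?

The useful subgraph on states {p1, p4, p5, p6} is acyclic, so L(D) is finite; the longest accepting path visits 4 useful states, giving maximum string length 3.
Counting accepting paths from p1 by length: 2 of length 1, 2 of length 2, 1 of length 3. Total 5.

5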